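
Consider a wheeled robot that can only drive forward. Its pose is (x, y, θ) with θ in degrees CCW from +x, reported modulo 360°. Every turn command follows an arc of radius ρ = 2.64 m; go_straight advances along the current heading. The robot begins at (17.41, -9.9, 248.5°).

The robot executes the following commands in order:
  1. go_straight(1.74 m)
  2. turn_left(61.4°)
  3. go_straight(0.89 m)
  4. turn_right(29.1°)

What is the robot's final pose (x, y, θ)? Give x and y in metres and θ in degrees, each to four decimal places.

(18.3421, -16.0614, 280.8000°)

set_pose: (x, y, θ) = (17.4100, -9.9000, 248.5000°), ρ = 2.64
go_straight(1.74): x += 1.74·cos θ, y += 1.74·sin θ → (16.7723, -11.5189, 248.5000°)
turn_left(61.4°): centre at ρ to the left, rotate +61.4° → (17.2033, -14.1799, 309.9000°)
go_straight(0.89): x += 0.89·cos θ, y += 0.89·sin θ → (17.7742, -14.8627, 309.9000°)
turn_right(29.1°): centre at ρ to the right, rotate −29.1° → (18.3421, -16.0614, 280.8000°)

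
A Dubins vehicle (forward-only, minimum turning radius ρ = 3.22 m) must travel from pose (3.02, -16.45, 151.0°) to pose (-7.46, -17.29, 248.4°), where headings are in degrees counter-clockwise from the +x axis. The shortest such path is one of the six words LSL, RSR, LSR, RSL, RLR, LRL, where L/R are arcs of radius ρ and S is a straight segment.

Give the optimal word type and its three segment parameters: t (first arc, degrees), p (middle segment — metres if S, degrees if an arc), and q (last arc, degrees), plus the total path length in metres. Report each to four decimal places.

LSL: t = 21.3967°, p = 5.9776 m, q = 76.0033°, L = 11.4514 m

Let ψ = atan2(Δy, Δx) = atan2(-0.84, -10.48) = -175.4174° be the start→goal bearing.
Normalize: d = |goal − start| / ρ = 10.513610/3.22 = 3.265096, α = (θ_start − ψ) mod 360° = 326.4174° = 5.697058 rad, β = (θ_goal − ψ) mod 360° = 63.8174° = 1.113824 rad.
Common terms: sin α = -0.553139, cos α = 0.833089, sin β = 0.897392, cos β = 0.441234, cos(α−β) = -0.128796, d² = 10.660854. Work in radians in the unit-radius frame; every candidate has L = ρ·(t + p + q).
LSL: p² = 2 + d² − 2cos(α−β) + 2d(sin α − sin β) = 3.446198; p = √p² = 1.856394; φ = atan2(cos β − cos α, d + sin α − sin β) = -0.212684 rad; t = (φ − α) mod 2π = 0.373443 rad, q = (β − φ) mod 2π = 1.326508 rad → L = 3.22·(0.373443 + 1.856394 + 1.326508) = 3.22·3.556344 = 11.451429 m
RSR: p² = 2 + d² − 2cos(α−β) + 2d(sin β − sin α) = 22.390693; p = √p² = 4.731880; φ = atan2(cos α − cos β, d − sin α + sin β) = 0.082907 rad; t = (α − φ) mod 2π = 5.614151 rad, q = (φ − β) mod 2π = 5.252269 rad → L = 3.22·(5.614151 + 4.731880 + 5.252269) = 3.22·15.598300 = 50.226527 m
LSR: p² = d² − 2 + 2cos(α−β) + 2d(sin α + sin β) = 10.651305; p = √p² = 3.263634; φ = atan2(−cos α − cos β, d + sin α + sin β) − atan2(−2, p) = 0.210389 rad; t = (φ − α) mod 2π = 0.796516 rad, q = (φ − β) mod 2π = 5.379750 rad → L = 3.22·(0.796516 + 3.263634 + 5.379750) = 3.22·9.439900 = 30.396477 m
RSL: p² = d² − 2 + 2cos(α−β) − 2d(sin α + sin β) = 6.155221; p = √p² = 2.480972; φ = atan2(cos α + cos β, d − sin α − sin β) − atan2(2, p) = -0.267080 rad; t = (α − φ) mod 2π = 5.964138 rad, q = (β − φ) mod 2π = 1.380904 rad → L = 3.22·(5.964138 + 2.480972 + 1.380904) = 3.22·9.826014 = 31.639764 m
RLR: c = (6 − d² + 2cos(α−β) + 2d(sin α − sin β))/8 = -1.798837, |c| > 1 → infeasible
LRL: c = (6 − d² + 2cos(α−β) − 2d(sin α − sin β))/8 = 0.569225; p = 2π − arccos c = 5.317952 rad; φ = atan2(cos β − cos α, d + sin α − sin β) = -0.212684 rad; t = (φ − α + p/2) mod 2π = 3.032419 rad, q = (β − α − t + p) mod 2π = 3.985484 rad → L = 3.22·(3.032419 + 5.317952 + 3.985484) = 3.22·12.335855 = 39.721454 m
Shortest: LSL with L = 11.451429 m ≈ 11.4514 m
Convert LSL to answer units (arcs ×180/π): t = 0.373443·180/π = 21.3967°, p = ρ·p = 3.22·1.856394 = 5.9776 m, q = 1.326508·180/π = 76.0033°, L = 11.4514 m.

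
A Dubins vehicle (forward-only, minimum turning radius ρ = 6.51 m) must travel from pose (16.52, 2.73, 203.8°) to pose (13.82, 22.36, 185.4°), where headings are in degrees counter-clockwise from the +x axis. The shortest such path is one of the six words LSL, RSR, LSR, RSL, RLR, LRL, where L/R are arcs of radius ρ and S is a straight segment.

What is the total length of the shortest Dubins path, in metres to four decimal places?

Let ψ = atan2(Δy, Δx) = atan2(19.63, -2.70) = 97.8316° be the start→goal bearing.
Normalize: d = |goal − start| / ρ = 19.814815/6.51 = 3.043750, α = (θ_start − ψ) mod 360° = 105.9684° = 1.849498 rad, β = (θ_goal − ψ) mod 360° = 87.5684° = 1.528357 rad.
Common terms: sin α = 0.961413, cos α = -0.275107, sin β = 0.999100, cos β = 0.042426, cos(α−β) = 0.948876, d² = 9.264417. Work in radians in the unit-radius frame; every candidate has L = ρ·(t + p + q).
LSL: p² = 2 + d² − 2cos(α−β) + 2d(sin α − sin β) = 9.137250; p = √p² = 3.022789; φ = atan2(cos β − cos α, d + sin α − sin β) = 0.105241 rad; t = (φ − α) mod 2π = 4.538928 rad, q = (β − φ) mod 2π = 1.423116 rad → L = 6.51·(4.538928 + 3.022789 + 1.423116) = 6.51·8.984833 = 58.491264 m
RSR: p² = 2 + d² − 2cos(α−β) + 2d(sin β − sin α) = 9.596079; p = √p² = 3.097754; φ = atan2(cos α − cos β, d − sin α + sin β) = -0.102685 rad; t = (α − φ) mod 2π = 1.952183 rad, q = (φ − β) mod 2π = 4.652143 rad → L = 6.51·(1.952183 + 3.097754 + 4.652143) = 6.51·9.702080 = 63.160539 m
LSR: p² = d² − 2 + 2cos(α−β) + 2d(sin α + sin β) = 21.096794; p = √p² = 4.593125; φ = atan2(−cos α − cos β, d + sin α + sin β) − atan2(−2, p) = 0.457138 rad; t = (φ − α) mod 2π = 4.890825 rad, q = (φ − β) mod 2π = 5.211966 rad → L = 6.51·(4.890825 + 4.593125 + 5.211966) = 6.51·14.695916 = 95.670410 m
RSL: p² = d² − 2 + 2cos(α−β) − 2d(sin α + sin β) = -2.772456 < 0 → infeasible
RLR: c = (6 − d² + 2cos(α−β) + 2d(sin α − sin β))/8 = -0.199510; p = 2π − arccos c = 4.511531 rad; φ = atan2(cos α − cos β, d − sin α + sin β) = -0.102685 rad; t = (α − φ + p/2) mod 2π = 4.207948 rad, q = (α − β − t + p) mod 2π = 0.624724 rad → L = 6.51·(4.207948 + 4.511531 + 0.624724) = 6.51·9.344203 = 60.830763 m
LRL: c = (6 − d² + 2cos(α−β) − 2d(sin α − sin β))/8 = -0.142156; p = 2π − arccos c = 4.569749 rad; φ = atan2(cos β − cos α, d + sin α − sin β) = 0.105241 rad; t = (φ − α + p/2) mod 2π = 0.540618 rad, q = (β − α − t + p) mod 2π = 3.707991 rad → L = 6.51·(0.540618 + 4.569749 + 3.707991) = 6.51·8.818358 = 57.407513 m
Shortest: LRL with L = 57.407513 m ≈ 57.4075 m

57.4075 m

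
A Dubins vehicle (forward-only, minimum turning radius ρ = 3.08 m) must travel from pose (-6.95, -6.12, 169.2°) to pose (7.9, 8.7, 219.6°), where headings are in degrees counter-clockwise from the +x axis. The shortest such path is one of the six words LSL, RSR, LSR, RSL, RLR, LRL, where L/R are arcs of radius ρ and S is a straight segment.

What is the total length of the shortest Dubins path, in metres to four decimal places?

Let ψ = atan2(Δy, Δx) = atan2(14.82, 14.85) = 44.9421° be the start→goal bearing.
Normalize: d = |goal − start| / ρ = 20.979869/3.08 = 6.811646, α = (θ_start − ψ) mod 360° = 124.2579° = 2.168710 rad, β = (θ_goal − ψ) mod 360° = 174.6579° = 3.048356 rad.
Common terms: sin α = 0.826512, cos α = -0.562919, sin β = 0.093102, cos β = -0.995657, cos(α−β) = 0.637424, d² = 46.398518. Work in radians in the unit-radius frame; every candidate has L = ρ·(t + p + q).
LSL: p² = 2 + d² − 2cos(α−β) + 2d(sin α − sin β) = 57.115131; p = √p² = 7.557455; φ = atan2(cos β − cos α, d + sin α − sin β) = -0.057291 rad; t = (φ − α) mod 2π = 4.057184 rad, q = (β − φ) mod 2π = 3.105647 rad → L = 3.08·(4.057184 + 7.557455 + 3.105647) = 3.08·14.720287 = 45.338483 m
RSR: p² = 2 + d² − 2cos(α−β) + 2d(sin β − sin α) = 37.132209; p = √p² = 6.093620; φ = atan2(cos α − cos β, d − sin α + sin β) = 0.071075 rad; t = (α − φ) mod 2π = 2.097635 rad, q = (φ − β) mod 2π = 3.305904 rad → L = 3.08·(2.097635 + 6.093620 + 3.305904) = 3.08·11.497160 = 35.411252 m
LSR: p² = d² − 2 + 2cos(α−β) + 2d(sin α + sin β) = 58.201528; p = √p² = 7.628993; φ = atan2(−cos α − cos β, d + sin α + sin β) − atan2(−2, p) = 0.455316 rad; t = (φ − α) mod 2π = 4.569791 rad, q = (φ − β) mod 2π = 3.690145 rad → L = 3.08·(4.569791 + 7.628993 + 3.690145) = 3.08·15.888929 = 48.937902 m
RSL: p² = d² − 2 + 2cos(α−β) − 2d(sin α + sin β) = 33.145204; p = √p² = 5.757187; φ = atan2(cos α + cos β, d − sin α − sin β) − atan2(2, p) = -0.592949 rad; t = (α − φ) mod 2π = 2.761659 rad, q = (β − φ) mod 2π = 3.641305 rad → L = 3.08·(2.761659 + 5.757187 + 3.641305) = 3.08·12.160151 = 37.453266 m
RLR: c = (6 − d² + 2cos(α−β) + 2d(sin α − sin β))/8 = -3.641526, |c| > 1 → infeasible
LRL: c = (6 − d² + 2cos(α−β) − 2d(sin α − sin β))/8 = -6.139391, |c| > 1 → infeasible
Shortest: RSR with L = 35.411252 m ≈ 35.4113 m

35.4113 m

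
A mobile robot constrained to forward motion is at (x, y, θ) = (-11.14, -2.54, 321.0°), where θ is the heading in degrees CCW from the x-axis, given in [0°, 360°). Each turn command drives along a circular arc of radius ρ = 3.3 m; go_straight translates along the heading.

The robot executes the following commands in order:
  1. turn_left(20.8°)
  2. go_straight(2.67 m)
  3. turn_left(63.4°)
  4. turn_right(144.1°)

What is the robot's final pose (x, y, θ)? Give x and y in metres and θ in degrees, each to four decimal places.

(1.4166, -5.9705, 261.1000°)

set_pose: (x, y, θ) = (-11.1400, -2.5400, 321.0000°), ρ = 3.3
turn_left(20.8°): centre at ρ to the left, rotate +20.8° → (-10.0939, -3.1103, 341.8000°)
go_straight(2.67): x += 2.67·cos θ, y += 2.67·sin θ → (-7.5575, -3.9443, 341.8000°)
turn_left(63.4°): centre at ρ to the left, rotate +63.4° → (-4.1852, -3.1346, 405.2000° ≡ 45.2000°)
turn_right(144.1°): centre at ρ to the right, rotate −144.1° → (1.4166, -5.9705, -98.9000° ≡ 261.1000°)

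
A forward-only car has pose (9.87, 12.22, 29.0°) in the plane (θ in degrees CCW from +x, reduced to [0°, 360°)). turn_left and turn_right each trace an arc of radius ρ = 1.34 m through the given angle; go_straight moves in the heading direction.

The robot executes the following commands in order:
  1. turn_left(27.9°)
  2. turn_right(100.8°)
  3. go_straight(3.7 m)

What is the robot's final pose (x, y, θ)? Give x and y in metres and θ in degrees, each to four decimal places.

set_pose: (x, y, θ) = (9.8700, 12.2200, 29.0000°), ρ = 1.34
turn_left(27.9°): centre at ρ to the left, rotate +27.9° → (10.3429, 12.6602, 56.9000°)
turn_right(100.8°): centre at ρ to the right, rotate −100.8° → (12.3946, 12.8940, -43.9000° ≡ 316.1000°)
go_straight(3.7): x += 3.7·cos θ, y += 3.7·sin θ → (15.0606, 10.3284, 316.1000°)

(15.0606, 10.3284, 316.1000°)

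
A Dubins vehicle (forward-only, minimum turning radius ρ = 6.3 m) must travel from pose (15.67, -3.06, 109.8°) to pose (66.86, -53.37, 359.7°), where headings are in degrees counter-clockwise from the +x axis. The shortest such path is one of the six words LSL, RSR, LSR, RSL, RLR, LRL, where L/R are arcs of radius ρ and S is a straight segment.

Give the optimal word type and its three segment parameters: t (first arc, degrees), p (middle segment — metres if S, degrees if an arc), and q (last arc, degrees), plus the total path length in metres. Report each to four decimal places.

Let ψ = atan2(Δy, Δx) = atan2(-50.31, 51.19) = -44.5033° be the start→goal bearing.
Normalize: d = |goal − start| / ρ = 71.774036/6.3 = 11.392704, α = (θ_start − ψ) mod 360° = 154.3033° = 2.693100 rad, β = (θ_goal − ψ) mod 360° = 44.2033° = 0.771492 rad.
Common terms: sin α = 0.433608, cos α = -0.901102, sin β = 0.697206, cos β = 0.716871, cos(α−β) = -0.343660, d² = 129.793706. Work in radians in the unit-radius frame; every candidate has L = ρ·(t + p + q).
LSL: p² = 2 + d² − 2cos(α−β) + 2d(sin α − sin β) = 126.474835; p = √p² = 11.246103; φ = atan2(cos β − cos α, d + sin α − sin β) = 0.144371 rad; t = (φ − α) mod 2π = 3.734456 rad, q = (β − φ) mod 2π = 0.627122 rad → L = 6.3·(3.734456 + 11.246103 + 0.627122) = 6.3·15.607681 = 98.328390 m
RSR: p² = 2 + d² − 2cos(α−β) + 2d(sin β − sin α) = 138.487216; p = √p² = 11.768059; φ = atan2(cos α − cos β, d − sin α + sin β) = -0.137925 rad; t = (α − φ) mod 2π = 2.831025 rad, q = (φ − β) mod 2π = 5.373767 rad → L = 6.3·(2.831025 + 11.768059 + 5.373767) = 6.3·19.972852 = 125.828967 m
LSR: p² = d² − 2 + 2cos(α−β) + 2d(sin α + sin β) = 152.872439; p = √p² = 12.364159; φ = atan2(−cos α − cos β, d + sin α + sin β) − atan2(−2, p) = 0.175078 rad; t = (φ − α) mod 2π = 3.765164 rad, q = (φ − β) mod 2π = 5.686771 rad → L = 6.3·(3.765164 + 12.364159 + 5.686771) = 6.3·21.816095 = 137.441396 m
RSL: p² = d² − 2 + 2cos(α−β) − 2d(sin α + sin β) = 101.340335; p = √p² = 10.066794; φ = atan2(cos α + cos β, d − sin α − sin β) − atan2(2, p) = -0.214070 rad; t = (α − φ) mod 2π = 2.907170 rad, q = (β − φ) mod 2π = 0.985563 rad → L = 6.3·(2.907170 + 10.066794 + 0.985563) = 6.3·13.959527 = 87.945017 m
RLR: c = (6 − d² + 2cos(α−β) + 2d(sin α − sin β))/8 = -16.310902, |c| > 1 → infeasible
LRL: c = (6 − d² + 2cos(α−β) − 2d(sin α − sin β))/8 = -14.809354, |c| > 1 → infeasible
Shortest: RSL with L = 87.945017 m ≈ 87.9450 m
Convert RSL to answer units (arcs ×180/π): t = 2.907170·180/π = 166.5686°, p = ρ·p = 6.3·10.066794 = 63.4208 m, q = 0.985563·180/π = 56.4686°, L = 87.9450 m.

RSL: t = 166.5686°, p = 63.4208 m, q = 56.4686°, L = 87.9450 m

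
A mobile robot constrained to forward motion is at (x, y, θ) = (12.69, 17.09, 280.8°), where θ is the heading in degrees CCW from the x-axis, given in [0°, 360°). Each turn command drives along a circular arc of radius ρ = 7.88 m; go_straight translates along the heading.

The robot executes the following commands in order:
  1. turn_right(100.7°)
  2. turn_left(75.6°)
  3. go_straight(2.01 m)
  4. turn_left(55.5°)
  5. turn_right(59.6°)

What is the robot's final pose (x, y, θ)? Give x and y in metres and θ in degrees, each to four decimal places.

set_pose: (x, y, θ) = (12.6900, 17.0900, 280.8000°), ρ = 7.88
turn_right(100.7°): centre at ρ to the right, rotate −100.7° → (4.9633, 7.7334, 180.1000°)
turn_left(75.6°): centre at ρ to the left, rotate +75.6° → (-2.6588, 1.7998, 255.7000°)
go_straight(2.01): x += 2.01·cos θ, y += 2.01·sin θ → (-3.1552, -0.1479, 255.7000°)
turn_left(55.5°): centre at ρ to the left, rotate +55.5° → (-1.4484, -7.2847, 311.2000°)
turn_right(59.6°): centre at ρ to the right, rotate −59.6° → (0.0997, -14.9625, 251.6000°)

(0.0997, -14.9625, 251.6000°)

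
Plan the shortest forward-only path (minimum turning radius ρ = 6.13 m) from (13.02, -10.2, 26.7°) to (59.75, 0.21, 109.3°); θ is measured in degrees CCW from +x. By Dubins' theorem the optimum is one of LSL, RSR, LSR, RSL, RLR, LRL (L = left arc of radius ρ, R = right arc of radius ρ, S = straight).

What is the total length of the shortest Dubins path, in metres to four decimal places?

Let ψ = atan2(Δy, Δx) = atan2(10.41, 46.73) = 12.5587° be the start→goal bearing.
Normalize: d = |goal − start| / ρ = 47.875474/6.13 = 7.810028, α = (θ_start − ψ) mod 360° = 14.1413° = 0.246813 rad, β = (θ_goal − ψ) mod 360° = 96.7413° = 1.688455 rad.
Common terms: sin α = 0.244315, cos α = 0.969696, sin β = 0.993086, cos β = -0.117387, cos(α−β) = 0.128796, d² = 60.996543. Work in radians in the unit-radius frame; every candidate has L = ρ·(t + p + q).
LSL: p² = 2 + d² − 2cos(α−β) + 2d(sin α − sin β) = 51.043098; p = √p² = 7.144445; φ = atan2(cos β − cos α, d + sin α − sin β) = -0.152751 rad; t = (φ − α) mod 2π = 5.883621 rad, q = (β − φ) mod 2π = 1.841206 rad → L = 6.13·(5.883621 + 7.144445 + 1.841206) = 6.13·14.869273 = 91.148641 m
RSR: p² = 2 + d² − 2cos(α−β) + 2d(sin β − sin α) = 74.434806; p = √p² = 8.627561; φ = atan2(cos α − cos β, d − sin α + sin β) = 0.126337 rad; t = (α − φ) mod 2π = 0.120476 rad, q = (φ − β) mod 2π = 4.721067 rad → L = 6.13·(0.120476 + 8.627561 + 4.721067) = 6.13·13.469104 = 82.565609 m
LSR: p² = d² − 2 + 2cos(α−β) + 2d(sin α + sin β) = 78.582406; p = √p² = 8.864672; φ = atan2(−cos α − cos β, d + sin α + sin β) − atan2(−2, p) = 0.127972 rad; t = (φ − α) mod 2π = 6.164345 rad, q = (φ − β) mod 2π = 4.722703 rad → L = 6.13·(6.164345 + 8.864672 + 4.722703) = 6.13·19.751719 = 121.078037 m
RSL: p² = d² − 2 + 2cos(α−β) − 2d(sin α + sin β) = 39.925862; p = √p² = 6.318691; φ = atan2(cos α + cos β, d − sin α − sin β) − atan2(2, p) = -0.177588 rad; t = (α − φ) mod 2π = 0.424401 rad, q = (β − φ) mod 2π = 1.866043 rad → L = 6.13·(0.424401 + 6.318691 + 1.866043) = 6.13·8.609136 = 52.774002 m
RLR: c = (6 − d² + 2cos(α−β) + 2d(sin α − sin β))/8 = -8.304351, |c| > 1 → infeasible
LRL: c = (6 − d² + 2cos(α−β) − 2d(sin α − sin β))/8 = -5.380387, |c| > 1 → infeasible
Shortest: RSL with L = 52.774002 m ≈ 52.7740 m

52.7740 m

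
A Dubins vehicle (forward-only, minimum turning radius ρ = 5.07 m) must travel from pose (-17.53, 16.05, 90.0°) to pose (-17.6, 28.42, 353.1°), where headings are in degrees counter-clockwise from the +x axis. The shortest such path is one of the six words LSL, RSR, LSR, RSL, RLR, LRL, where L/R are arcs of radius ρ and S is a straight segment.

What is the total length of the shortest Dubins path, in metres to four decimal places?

Let ψ = atan2(Δy, Δx) = atan2(12.37, -0.07) = 90.3242° be the start→goal bearing.
Normalize: d = |goal − start| / ρ = 12.370198/5.07 = 2.439881, α = (θ_start − ψ) mod 360° = 359.6758° = 6.277527 rad, β = (θ_goal − ψ) mod 360° = 262.7758° = 4.586302 rad.
Common terms: sin α = -0.005659, cos α = 0.999984, sin β = -0.992062, cos β = -0.125753, cos(α−β) = -0.120137, d² = 5.953021. Work in radians in the unit-radius frame; every candidate has L = ρ·(t + p + q).
LSL: p² = 2 + d² − 2cos(α−β) + 2d(sin α − sin β) = 13.006706; p = √p² = 3.606481; φ = atan2(cos β − cos α, d + sin α − sin β) = -0.317448 rad; t = (φ − α) mod 2π = 5.971397 rad, q = (β − φ) mod 2π = 4.903750 rad → L = 5.07·(5.971397 + 3.606481 + 4.903750) = 5.07·14.481628 = 73.421852 m
RSR: p² = 2 + d² − 2cos(α−β) + 2d(sin β − sin α) = 3.379883; p = √p² = 1.838446; φ = atan2(cos α − cos β, d − sin α + sin β) = 0.659005 rad; t = (α − φ) mod 2π = 5.618521 rad, q = (φ − β) mod 2π = 2.355888 rad → L = 5.07·(5.618521 + 1.838446 + 2.355888) = 5.07·9.812855 = 49.751175 m
LSR: p² = d² − 2 + 2cos(α−β) + 2d(sin α + sin β) = -1.155892 < 0 → infeasible
RSL: p² = d² − 2 + 2cos(α−β) − 2d(sin α + sin β) = 8.581386; p = √p² = 2.929400; φ = atan2(cos α + cos β, d − sin α − sin β) − atan2(2, p) = -0.350009 rad; t = (α − φ) mod 2π = 0.344350 rad, q = (β − φ) mod 2π = 4.936311 rad → L = 5.07·(0.344350 + 2.929400 + 4.936311) = 5.07·8.210061 = 41.625009 m
RLR: c = (6 − d² + 2cos(α−β) + 2d(sin α − sin β))/8 = 0.577515; p = 2π − arccos c = 5.328070 rad; φ = atan2(cos α − cos β, d − sin α + sin β) = 0.659005 rad; t = (α − φ + p/2) mod 2π = 1.999371 rad, q = (α − β − t + p) mod 2π = 5.019923 rad → L = 5.07·(1.999371 + 5.328070 + 5.019923) = 5.07·12.347364 = 62.601136 m
LRL: c = (6 − d² + 2cos(α−β) − 2d(sin α − sin β))/8 = -0.625838; p = 2π − arccos c = 4.036183 rad; φ = atan2(cos β − cos α, d + sin α − sin β) = -0.317448 rad; t = (φ − α + p/2) mod 2π = 1.706303 rad, q = (β − α − t + p) mod 2π = 0.638656 rad → L = 5.07·(1.706303 + 4.036183 + 0.638656) = 5.07·6.381142 = 32.352391 m
Shortest: LRL with L = 32.352391 m ≈ 32.3524 m

32.3524 m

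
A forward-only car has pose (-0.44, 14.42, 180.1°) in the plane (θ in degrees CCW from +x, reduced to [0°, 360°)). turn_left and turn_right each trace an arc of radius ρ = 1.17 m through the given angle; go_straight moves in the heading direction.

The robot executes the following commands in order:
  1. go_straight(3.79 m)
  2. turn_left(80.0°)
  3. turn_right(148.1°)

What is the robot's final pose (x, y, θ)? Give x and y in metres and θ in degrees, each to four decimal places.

(-7.6179, 13.2074, 112.0000°)

set_pose: (x, y, θ) = (-0.4400, 14.4200, 180.1000°), ρ = 1.17
go_straight(3.79): x += 3.79·cos θ, y += 3.79·sin θ → (-4.2300, 14.4134, 180.1000°)
turn_left(80.0°): centre at ρ to the left, rotate +80.0° → (-5.3805, 13.4445, 260.1000°)
turn_right(148.1°): centre at ρ to the right, rotate −148.1° → (-7.6179, 13.2074, 112.0000°)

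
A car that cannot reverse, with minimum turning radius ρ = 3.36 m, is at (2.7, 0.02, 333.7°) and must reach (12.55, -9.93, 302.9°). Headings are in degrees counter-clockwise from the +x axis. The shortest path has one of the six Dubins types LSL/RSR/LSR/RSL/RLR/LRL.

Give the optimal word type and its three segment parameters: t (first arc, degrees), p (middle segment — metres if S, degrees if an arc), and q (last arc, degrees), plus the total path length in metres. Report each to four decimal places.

Let ψ = atan2(Δy, Δx) = atan2(-9.95, 9.85) = -45.2894° be the start→goal bearing.
Normalize: d = |goal − start| / ρ = 14.000893/3.36 = 4.166932, α = (θ_start − ψ) mod 360° = 18.9894° = 0.331427 rad, β = (θ_goal − ψ) mod 360° = 348.1894° = 6.077051 rad.
Common terms: sin α = 0.325393, cos α = 0.945579, sin β = -0.204678, cos β = 0.978829, cos(α−β) = 0.858960, d² = 17.363326. Work in radians in the unit-radius frame; every candidate has L = ρ·(t + p + q).
LSL: p² = 2 + d² − 2cos(α−β) + 2d(sin α − sin β) = 22.062941; p = √p² = 4.697120; φ = atan2(cos β − cos α, d + sin α − sin β) = 0.007079 rad; t = (φ − α) mod 2π = 5.958837 rad, q = (β − φ) mod 2π = 6.069972 rad → L = 3.36·(5.958837 + 4.697120 + 6.069972) = 3.36·16.725930 = 56.199124 m
RSR: p² = 2 + d² − 2cos(α−β) + 2d(sin β − sin α) = 13.227871; p = √p² = 3.637014; φ = atan2(cos α − cos β, d − sin α + sin β) = -0.009142 rad; t = (α − φ) mod 2π = 0.340569 rad, q = (φ − β) mod 2π = 0.196992 rad → L = 3.36·(0.340569 + 3.637014 + 0.196992) = 3.36·4.174575 = 14.026573 m
LSR: p² = d² − 2 + 2cos(α−β) + 2d(sin α + sin β) = 18.087268; p = √p² = 4.252913; φ = atan2(−cos α − cos β, d + sin α + sin β) − atan2(−2, p) = 0.017701 rad; t = (φ − α) mod 2π = 5.969460 rad, q = (φ − β) mod 2π = 0.223836 rad → L = 3.36·(5.969460 + 4.252913 + 0.223836) = 3.36·10.446208 = 35.099260 m
RSL: p² = d² − 2 + 2cos(α−β) − 2d(sin α + sin β) = 16.075222; p = √p² = 4.009392; φ = atan2(cos α + cos β, d − sin α − sin β) − atan2(2, p) = -0.018767 rad; t = (α − φ) mod 2π = 0.350194 rad, q = (β − φ) mod 2π = 6.095818 rad → L = 3.36·(0.350194 + 4.009392 + 6.095818) = 3.36·10.455404 = 35.130156 m
RLR: c = (6 − d² + 2cos(α−β) + 2d(sin α − sin β))/8 = -0.653484; p = 2π − arccos c = 4.000211 rad; φ = atan2(cos α − cos β, d − sin α + sin β) = -0.009142 rad; t = (α − φ + p/2) mod 2π = 2.340675 rad, q = (α − β − t + p) mod 2π = 2.197098 rad → L = 3.36·(2.340675 + 4.000211 + 2.197098) = 3.36·8.537984 = 28.687625 m
LRL: c = (6 − d² + 2cos(α−β) − 2d(sin α − sin β))/8 = -1.757868, |c| > 1 → infeasible
Shortest: RSR with L = 14.026573 m ≈ 14.0266 m
Convert RSR to answer units (arcs ×180/π): t = 0.340569·180/π = 19.5132°, p = ρ·p = 3.36·3.637014 = 12.2204 m, q = 0.196992·180/π = 11.2868°, L = 14.0266 m.

RSR: t = 19.5132°, p = 12.2204 m, q = 11.2868°, L = 14.0266 m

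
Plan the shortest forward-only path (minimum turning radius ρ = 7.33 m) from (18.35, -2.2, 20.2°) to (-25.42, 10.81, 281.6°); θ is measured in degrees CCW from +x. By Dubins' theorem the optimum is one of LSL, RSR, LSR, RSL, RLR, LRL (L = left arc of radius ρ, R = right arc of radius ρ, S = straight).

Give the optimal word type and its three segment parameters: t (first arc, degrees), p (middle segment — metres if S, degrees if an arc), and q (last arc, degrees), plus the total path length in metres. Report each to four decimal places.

Let ψ = atan2(Δy, Δx) = atan2(13.01, -43.77) = 163.4462° be the start→goal bearing.
Normalize: d = |goal − start| / ρ = 45.662600/7.33 = 6.229550, α = (θ_start − ψ) mod 360° = 216.7538° = 3.783068 rad, β = (θ_goal − ψ) mod 360° = 118.1538° = 2.062173 rad.
Common terms: sin α = -0.598378, cos α = -0.801214, sin β = 0.881684, cos β = -0.471840, cos(α−β) = -0.149535, d² = 38.807290. Work in radians in the unit-radius frame; every candidate has L = ρ·(t + p + q).
LSL: p² = 2 + d² − 2cos(α−β) + 2d(sin α − sin β) = 22.666120; p = √p² = 4.760895; φ = atan2(cos β − cos α, d + sin α − sin β) = 0.069238 rad; t = (φ − α) mod 2π = 2.569356 rad, q = (β − φ) mod 2π = 1.992935 rad → L = 7.33·(2.569356 + 4.760895 + 1.992935) = 7.33·9.323186 = 68.338950 m
RSR: p² = 2 + d² − 2cos(α−β) + 2d(sin β − sin α) = 59.546601; p = √p² = 7.716644; φ = atan2(cos α − cos β, d − sin α + sin β) = -0.042697 rad; t = (α − φ) mod 2π = 3.825764 rad, q = (φ − β) mod 2π = 4.178316 rad → L = 7.33·(3.825764 + 7.716644 + 4.178316) = 7.33·15.720724 = 115.232910 m
LSR: p² = d² − 2 + 2cos(α−β) + 2d(sin α + sin β) = 40.037957; p = √p² = 6.327555; φ = atan2(−cos α − cos β, d + sin α + sin β) − atan2(−2, p) = 0.499175 rad; t = (φ − α) mod 2π = 2.999293 rad, q = (φ − β) mod 2π = 4.720187 rad → L = 7.33·(2.999293 + 6.327555 + 4.720187) = 7.33·14.047035 = 102.964767 m
RSL: p² = d² − 2 + 2cos(α−β) − 2d(sin α + sin β) = 32.978482; p = √p² = 5.742689; φ = atan2(cos α + cos β, d − sin α − sin β) − atan2(2, p) = -0.546042 rad; t = (α − φ) mod 2π = 4.329110 rad, q = (β − φ) mod 2π = 2.608215 rad → L = 7.33·(4.329110 + 5.742689 + 2.608215) = 7.33·12.680014 = 92.944501 m
RLR: c = (6 − d² + 2cos(α−β) + 2d(sin α − sin β))/8 = -6.443325, |c| > 1 → infeasible
LRL: c = (6 − d² + 2cos(α−β) − 2d(sin α − sin β))/8 = -1.833265, |c| > 1 → infeasible
Shortest: LSL with L = 68.338950 m ≈ 68.3390 m
Convert LSL to answer units (arcs ×180/π): t = 2.569356·180/π = 147.2132°, p = ρ·p = 7.33·4.760895 = 34.8974 m, q = 1.992935·180/π = 114.1868°, L = 68.3390 m.

LSL: t = 147.2132°, p = 34.8974 m, q = 114.1868°, L = 68.3390 m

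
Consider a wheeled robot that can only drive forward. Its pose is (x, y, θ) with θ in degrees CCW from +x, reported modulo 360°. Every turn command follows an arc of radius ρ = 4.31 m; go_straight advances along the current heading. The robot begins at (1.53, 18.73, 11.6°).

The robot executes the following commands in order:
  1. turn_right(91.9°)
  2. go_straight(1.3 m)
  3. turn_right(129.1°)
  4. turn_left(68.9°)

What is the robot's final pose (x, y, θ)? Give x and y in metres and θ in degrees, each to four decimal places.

set_pose: (x, y, θ) = (1.5300, 18.7300, 11.6000°), ρ = 4.31
turn_right(91.9°): centre at ρ to the right, rotate −91.9° → (6.6450, 15.2342, -80.3000° ≡ 279.7000°)
go_straight(1.3): x += 1.3·cos θ, y += 1.3·sin θ → (6.8641, 13.9528, 279.7000°)
turn_right(129.1°): centre at ρ to the right, rotate −129.1° → (0.4999, 9.4717, 150.6000°)
turn_left(68.9°): centre at ρ to the left, rotate +68.9° → (-4.3574, 9.0425, 219.5000°)

(-4.3574, 9.0425, 219.5000°)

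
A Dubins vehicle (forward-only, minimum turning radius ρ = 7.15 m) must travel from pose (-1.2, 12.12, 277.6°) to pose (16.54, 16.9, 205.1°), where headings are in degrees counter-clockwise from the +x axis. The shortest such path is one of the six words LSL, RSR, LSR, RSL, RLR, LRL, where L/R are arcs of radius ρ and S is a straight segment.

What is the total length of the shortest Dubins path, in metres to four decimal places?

49.8156 m

Let ψ = atan2(Δy, Δx) = atan2(4.78, 17.74) = 15.0801° be the start→goal bearing.
Normalize: d = |goal − start| / ρ = 18.372697/7.15 = 2.569608, α = (θ_start − ψ) mod 360° = 262.5199° = 4.581837 rad, β = (θ_goal − ψ) mod 360° = 190.0199° = 3.316473 rad.
Common terms: sin α = -0.991490, cos α = -0.130181, sin β = -0.173991, cos β = -0.984747, cos(α−β) = 0.300706, d² = 6.602885. Work in radians in the unit-radius frame; every candidate has L = ρ·(t + p + q).
LSL: p² = 2 + d² − 2cos(α−β) + 2d(sin α − sin β) = 3.800167; p = √p² = 1.949402; φ = atan2(cos β − cos α, d + sin α − sin β) = -0.453788 rad; t = (φ − α) mod 2π = 1.247560 rad, q = (β − φ) mod 2π = 3.770262 rad → L = 7.15·(1.247560 + 1.949402 + 3.770262) = 7.15·6.967223 = 49.815647 m
RSR: p² = 2 + d² − 2cos(α−β) + 2d(sin β − sin α) = 12.202780; p = √p² = 3.493248; φ = atan2(cos α − cos β, d − sin α + sin β) = 0.247142 rad; t = (α − φ) mod 2π = 4.334695 rad, q = (φ − β) mod 2π = 3.213854 rad → L = 7.15·(4.334695 + 3.493248 + 3.213854) = 7.15·11.041797 = 78.948847 m
LSR: p² = d² − 2 + 2cos(α−β) + 2d(sin α + sin β) = -0.785361 < 0 → infeasible
RSL: p² = d² − 2 + 2cos(α−β) − 2d(sin α + sin β) = 11.193955; p = √p² = 3.345737; φ = atan2(cos α + cos β, d − sin α − sin β) − atan2(2, p) = -0.828864 rad; t = (α − φ) mod 2π = 5.410701 rad, q = (β − φ) mod 2π = 4.145337 rad → L = 7.15·(5.410701 + 3.345737 + 4.145337) = 7.15·12.901774 = 92.247688 m
RLR: c = (6 − d² + 2cos(α−β) + 2d(sin α − sin β))/8 = -0.525348; p = 2π − arccos c = 4.159266 rad; φ = atan2(cos α − cos β, d − sin α + sin β) = 0.247142 rad; t = (α − φ + p/2) mod 2π = 0.131143 rad, q = (α − β − t + p) mod 2π = 5.293486 rad → L = 7.15·(0.131143 + 4.159266 + 5.293486) = 7.15·9.583895 = 68.524847 m
LRL: c = (6 − d² + 2cos(α−β) − 2d(sin α − sin β))/8 = 0.524979; p = 2π − arccos c = 5.265080 rad; φ = atan2(cos β − cos α, d + sin α − sin β) = -0.453788 rad; t = (φ − α + p/2) mod 2π = 3.880100 rad, q = (β − α − t + p) mod 2π = 0.119616 rad → L = 7.15·(3.880100 + 5.265080 + 0.119616) = 7.15·9.264795 = 66.243287 m
Shortest: LSL with L = 49.815647 m ≈ 49.8156 m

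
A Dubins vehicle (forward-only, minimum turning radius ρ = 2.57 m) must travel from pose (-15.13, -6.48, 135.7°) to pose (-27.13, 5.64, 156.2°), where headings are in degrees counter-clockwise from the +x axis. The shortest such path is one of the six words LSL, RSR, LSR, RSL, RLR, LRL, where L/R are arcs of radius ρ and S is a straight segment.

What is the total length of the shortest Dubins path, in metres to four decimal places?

17.0791 m

Let ψ = atan2(Δy, Δx) = atan2(12.12, -12.00) = 134.7149° be the start→goal bearing.
Normalize: d = |goal − start| / ρ = 17.055627/2.57 = 6.636431, α = (θ_start − ψ) mod 360° = 0.9851° = 0.017192 rad, β = (θ_goal − ψ) mod 360° = 21.4851° = 0.374985 rad.
Common terms: sin α = 0.017192, cos α = 0.999852, sin β = 0.366258, cos β = 0.930513, cos(α−β) = 0.936672, d² = 44.042211. Work in radians in the unit-radius frame; every candidate has L = ρ·(t + p + q).
LSL: p² = 2 + d² − 2cos(α−β) + 2d(sin α − sin β) = 39.535750; p = √p² = 6.287746; φ = atan2(cos β − cos α, d + sin α − sin β) = -0.011028 rad; t = (φ − α) mod 2π = 6.254965 rad, q = (β − φ) mod 2π = 0.386013 rad → L = 2.57·(6.254965 + 6.287746 + 0.386013) = 2.57·12.928724 = 33.226820 m
RSR: p² = 2 + d² − 2cos(α−β) + 2d(sin β − sin α) = 48.801984; p = √p² = 6.985842; φ = atan2(cos α − cos β, d − sin α + sin β) = 0.009926 rad; t = (α − φ) mod 2π = 0.007267 rad, q = (φ − β) mod 2π = 5.918126 rad → L = 2.57·(0.007267 + 6.985842 + 5.918126) = 2.57·12.911234 = 33.181873 m
LSR: p² = d² − 2 + 2cos(α−β) + 2d(sin α + sin β) = 49.005034; p = √p² = 7.000360; φ = atan2(−cos α − cos β, d + sin α + sin β) − atan2(−2, p) = 0.009933 rad; t = (φ − α) mod 2π = 6.275926 rad, q = (φ − β) mod 2π = 5.918134 rad → L = 2.57·(6.275926 + 7.000360 + 5.918134) = 2.57·19.194420 = 49.329658 m
RSL: p² = d² − 2 + 2cos(α−β) − 2d(sin α + sin β) = 38.826077; p = √p² = 6.231057; φ = atan2(cos α + cos β, d − sin α − sin β) − atan2(2, p) = -0.011156 rad; t = (α − φ) mod 2π = 0.028348 rad, q = (β − φ) mod 2π = 0.386141 rad → L = 2.57·(0.028348 + 6.231057 + 0.386141) = 2.57·6.645546 = 17.079053 m
RLR: c = (6 − d² + 2cos(α−β) + 2d(sin α − sin β))/8 = -5.100248, |c| > 1 → infeasible
LRL: c = (6 − d² + 2cos(α−β) − 2d(sin α − sin β))/8 = -3.941969, |c| > 1 → infeasible
Shortest: RSL with L = 17.079053 m ≈ 17.0791 m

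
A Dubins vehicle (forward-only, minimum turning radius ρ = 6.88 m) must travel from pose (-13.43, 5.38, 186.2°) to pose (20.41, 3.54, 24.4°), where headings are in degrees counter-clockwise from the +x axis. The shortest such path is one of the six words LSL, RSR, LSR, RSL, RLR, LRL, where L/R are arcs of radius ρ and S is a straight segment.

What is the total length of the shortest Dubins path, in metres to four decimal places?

Let ψ = atan2(Δy, Δx) = atan2(-1.84, 33.84) = -3.1123° be the start→goal bearing.
Normalize: d = |goal − start| / ρ = 33.889987/6.88 = 4.925870, α = (θ_start − ψ) mod 360° = 189.3123° = 3.304123 rad, β = (θ_goal − ψ) mod 360° = 27.5123° = 0.480180 rad.
Common terms: sin α = -0.161816, cos α = -0.986821, sin β = 0.461939, cos β = 0.886912, cos(α−β) = -0.949972, d² = 24.264197. Work in radians in the unit-radius frame; every candidate has L = ρ·(t + p + q).
LSL: p² = 2 + d² − 2cos(α−β) + 2d(sin α − sin β) = 22.019069; p = √p² = 4.692448; φ = atan2(cos β − cos α, d + sin α − sin β) = 0.410762 rad; t = (φ − α) mod 2π = 3.389824 rad, q = (β − φ) mod 2π = 0.069418 rad → L = 6.88·(3.389824 + 4.692448 + 0.069418) = 6.88·8.151691 = 56.083632 m
RSR: p² = 2 + d² − 2cos(α−β) + 2d(sin β − sin α) = 34.309213; p = √p² = 5.857407; φ = atan2(cos α − cos β, d − sin α + sin β) = -0.325615 rad; t = (α − φ) mod 2π = 3.629738 rad, q = (φ − β) mod 2π = 5.477390 rad → L = 6.88·(3.629738 + 5.857407 + 5.477390) = 6.88·14.964535 = 102.955999 m
LSR: p² = d² − 2 + 2cos(α−β) + 2d(sin α + sin β) = 23.320990; p = √p² = 4.829181; φ = atan2(−cos α − cos β, d + sin α + sin β) − atan2(−2, p) = 0.411759 rad; t = (φ − α) mod 2π = 3.390822 rad, q = (φ − β) mod 2π = 6.214764 rad → L = 6.88·(3.390822 + 4.829181 + 6.214764) = 6.88·14.434767 = 99.311196 m
RSL: p² = d² − 2 + 2cos(α−β) − 2d(sin α + sin β) = 17.407516; p = √p² = 4.172231; φ = atan2(cos α + cos β, d − sin α − sin β) − atan2(2, p) = -0.468595 rad; t = (α − φ) mod 2π = 3.772718 rad, q = (β − φ) mod 2π = 0.948775 rad → L = 6.88·(3.772718 + 4.172231 + 0.948775) = 6.88·8.893724 = 61.188824 m
RLR: c = (6 − d² + 2cos(α−β) + 2d(sin α − sin β))/8 = -3.288652, |c| > 1 → infeasible
LRL: c = (6 − d² + 2cos(α−β) − 2d(sin α − sin β))/8 = -1.752384, |c| > 1 → infeasible
Shortest: LSL with L = 56.083632 m ≈ 56.0836 m

56.0836 m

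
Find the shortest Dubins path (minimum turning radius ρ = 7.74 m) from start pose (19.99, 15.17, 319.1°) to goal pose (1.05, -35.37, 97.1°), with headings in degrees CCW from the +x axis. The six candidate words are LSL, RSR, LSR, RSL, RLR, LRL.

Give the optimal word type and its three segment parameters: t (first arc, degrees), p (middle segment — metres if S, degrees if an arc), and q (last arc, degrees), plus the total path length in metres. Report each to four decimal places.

RSR: t = 57.1583°, p = 44.1691 m, q = 164.8417°, L = 74.1588 m

Let ψ = atan2(Δy, Δx) = atan2(-50.54, -18.94) = -110.5436° be the start→goal bearing.
Normalize: d = |goal − start| / ρ = 53.972356/7.74 = 6.973173, α = (θ_start − ψ) mod 360° = 69.6436° = 1.215510 rad, β = (θ_goal − ψ) mod 360° = 207.6436° = 3.624065 rad.
Common terms: sin α = 0.937547, cos α = 0.347858, sin β = -0.463971, cos β = -0.885851, cos(α−β) = -0.743145, d² = 48.625136. Work in radians in the unit-radius frame; every candidate has L = ρ·(t + p + q).
LSL: p² = 2 + d² − 2cos(α−β) + 2d(sin α − sin β) = 71.657475; p = √p² = 8.465074; φ = atan2(cos β − cos α, d + sin α − sin β) = -0.146262 rad; t = (φ − α) mod 2π = 4.921413 rad, q = (β − φ) mod 2π = 3.770327 rad → L = 7.74·(4.921413 + 8.465074 + 3.770327) = 7.74·17.156814 = 132.793737 m
RSR: p² = 2 + d² − 2cos(α−β) + 2d(sin β − sin α) = 32.565376; p = √p² = 5.706608; φ = atan2(cos α − cos β, d − sin α + sin β) = 0.217910 rad; t = (α − φ) mod 2π = 0.997600 rad, q = (φ − β) mod 2π = 2.877030 rad → L = 7.74·(0.997600 + 5.706608 + 2.877030) = 7.74·9.581239 = 74.158790 m
LSR: p² = d² − 2 + 2cos(α−β) + 2d(sin α + sin β) = 51.743508; p = √p² = 7.193296; φ = atan2(−cos α − cos β, d + sin α + sin β) − atan2(−2, p) = 0.343307 rad; t = (φ − α) mod 2π = 5.410982 rad, q = (φ − β) mod 2π = 3.002428 rad → L = 7.74·(5.410982 + 7.193296 + 3.002428) = 7.74·15.606706 = 120.795901 m
RSL: p² = d² − 2 + 2cos(α−β) − 2d(sin α + sin β) = 38.534185; p = √p² = 6.207591; φ = atan2(cos α + cos β, d − sin α − sin β) − atan2(2, p) = -0.394270 rad; t = (α − φ) mod 2π = 1.609780 rad, q = (β − φ) mod 2π = 4.018335 rad → L = 7.74·(1.609780 + 6.207591 + 4.018335) = 7.74·11.835706 = 91.608362 m
RLR: c = (6 − d² + 2cos(α−β) + 2d(sin α − sin β))/8 = -3.070672, |c| > 1 → infeasible
LRL: c = (6 − d² + 2cos(α−β) − 2d(sin α − sin β))/8 = -7.957184, |c| > 1 → infeasible
Shortest: RSR with L = 74.158790 m ≈ 74.1588 m
Convert RSR to answer units (arcs ×180/π): t = 0.997600·180/π = 57.1583°, p = ρ·p = 7.74·5.706608 = 44.1691 m, q = 2.877030·180/π = 164.8417°, L = 74.1588 m.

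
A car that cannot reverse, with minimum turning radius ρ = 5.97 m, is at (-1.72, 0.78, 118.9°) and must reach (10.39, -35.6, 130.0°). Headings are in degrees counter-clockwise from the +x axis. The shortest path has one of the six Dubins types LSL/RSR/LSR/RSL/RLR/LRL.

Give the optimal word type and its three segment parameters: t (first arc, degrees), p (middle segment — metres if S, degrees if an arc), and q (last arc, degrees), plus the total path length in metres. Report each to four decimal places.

RSR: t = 190.9796°, p = 37.2342 m, q = 157.9204°, L = 73.5882 m

Let ψ = atan2(Δy, Δx) = atan2(-36.38, 12.11) = -71.5887° be the start→goal bearing.
Normalize: d = |goal − start| / ρ = 38.342620/5.97 = 6.422549, α = (θ_start − ψ) mod 360° = 190.4887° = 3.324655 rad, β = (θ_goal − ψ) mod 360° = 201.5887° = 3.518386 rad.
Common terms: sin α = -0.182041, cos α = -0.983291, sin β = -0.367941, cos β = -0.929849, cos(α−β) = 0.981293, d² = 41.249141. Work in radians in the unit-radius frame; every candidate has L = ρ·(t + p + q).
LSL: p² = 2 + d² − 2cos(α−β) + 2d(sin α − sin β) = 43.674454; p = √p² = 6.608665; φ = atan2(cos β − cos α, d + sin α − sin β) = 0.008087 rad; t = (φ − α) mod 2π = 2.966617 rad, q = (β − φ) mod 2π = 3.510299 rad → L = 5.97·(2.966617 + 6.608665 + 3.510299) = 5.97·13.085582 = 78.120924 m
RSR: p² = 2 + d² − 2cos(α−β) + 2d(sin β − sin α) = 38.898657; p = √p² = 6.236879; φ = atan2(cos α − cos β, d − sin α + sin β) = -0.008569 rad; t = (α − φ) mod 2π = 3.333223 rad, q = (φ − β) mod 2π = 2.756230 rad → L = 5.97·(3.333223 + 6.236879 + 2.756230) = 5.97·12.326333 = 73.588205 m
LSR: p² = d² − 2 + 2cos(α−β) + 2d(sin α + sin β) = 34.147152; p = √p² = 5.843556; φ = atan2(−cos α − cos β, d + sin α + sin β) − atan2(−2, p) = 0.644694 rad; t = (φ − α) mod 2π = 3.603225 rad, q = (φ − β) mod 2π = 3.409493 rad → L = 5.97·(3.603225 + 5.843556 + 3.409493) = 5.97·12.856274 = 76.751957 m
RSL: p² = d² − 2 + 2cos(α−β) − 2d(sin α + sin β) = 48.276300; p = √p² = 6.948115; φ = atan2(cos α + cos β, d − sin α − sin β) − atan2(2, p) = -0.548063 rad; t = (α − φ) mod 2π = 3.872718 rad, q = (β − φ) mod 2π = 4.066449 rad → L = 5.97·(3.872718 + 6.948115 + 4.066449) = 5.97·14.887282 = 88.877072 m
RLR: c = (6 − d² + 2cos(α−β) + 2d(sin α − sin β))/8 = -3.862332, |c| > 1 → infeasible
LRL: c = (6 − d² + 2cos(α−β) − 2d(sin α − sin β))/8 = -4.459307, |c| > 1 → infeasible
Shortest: RSR with L = 73.588205 m ≈ 73.5882 m
Convert RSR to answer units (arcs ×180/π): t = 3.333223·180/π = 190.9796°, p = ρ·p = 5.97·6.236879 = 37.2342 m, q = 2.756230·180/π = 157.9204°, L = 73.5882 m.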